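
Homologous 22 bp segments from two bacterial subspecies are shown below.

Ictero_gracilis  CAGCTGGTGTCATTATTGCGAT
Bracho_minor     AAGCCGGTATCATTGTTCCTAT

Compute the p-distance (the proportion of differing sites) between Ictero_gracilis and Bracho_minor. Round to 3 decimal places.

The sequences differ at positions 1 (C/A), 5 (T/C), 9 (G/A), 15 (A/G), 18 (G/C), 20 (G/T).
There are 6 differences over 22 sites, so p = 6/22 = 0.273.

0.273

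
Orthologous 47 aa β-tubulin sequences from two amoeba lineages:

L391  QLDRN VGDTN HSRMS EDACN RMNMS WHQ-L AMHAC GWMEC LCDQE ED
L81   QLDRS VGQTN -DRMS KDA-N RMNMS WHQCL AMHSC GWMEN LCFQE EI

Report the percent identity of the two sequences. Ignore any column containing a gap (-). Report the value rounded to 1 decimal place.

Excluding the 3 gap columns leaves 44 comparable sites.
Differing sites — 5:N/S; 8:D/Q; 12:S/D; 16:E/K; 34:A/S; 40:C/N; 43:D/F; 47:D/I.
36 of the 44 comparable sites match, so the percent identity is 36/44 × 100 = 81.8%.

81.8%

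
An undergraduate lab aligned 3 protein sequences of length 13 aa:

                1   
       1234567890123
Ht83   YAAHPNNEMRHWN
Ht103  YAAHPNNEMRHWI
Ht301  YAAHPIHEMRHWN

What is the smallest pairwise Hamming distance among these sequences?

1

Pairwise Hamming distances:
  Ht83 vs Ht103: 1
  Ht83 vs Ht301: 2
  Ht103 vs Ht301: 3
The smallest is 1, between Ht83 and Ht103.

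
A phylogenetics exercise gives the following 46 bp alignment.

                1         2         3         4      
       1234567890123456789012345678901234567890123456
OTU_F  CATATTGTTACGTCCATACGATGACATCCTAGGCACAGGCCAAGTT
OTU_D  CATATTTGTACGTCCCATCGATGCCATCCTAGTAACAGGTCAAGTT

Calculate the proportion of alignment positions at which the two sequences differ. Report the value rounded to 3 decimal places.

Mismatches occur at site 7 (G↔T), site 8 (T↔G), site 16 (A↔C), site 17 (T↔A), site 18 (A↔T), site 24 (A↔C), site 33 (G↔T), site 34 (C↔A), site 40 (C↔T).
There are 9 differences over 46 sites, so p = 9/46 = 0.196.

0.196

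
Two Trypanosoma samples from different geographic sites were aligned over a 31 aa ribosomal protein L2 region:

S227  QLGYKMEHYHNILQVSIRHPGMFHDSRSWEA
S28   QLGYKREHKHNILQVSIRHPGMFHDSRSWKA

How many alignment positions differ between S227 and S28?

3

The sequences differ at positions 6 (M/R), 9 (Y/K), 30 (E/K).
That gives 3 mismatches out of 31 aligned sites, so the Hamming distance is 3.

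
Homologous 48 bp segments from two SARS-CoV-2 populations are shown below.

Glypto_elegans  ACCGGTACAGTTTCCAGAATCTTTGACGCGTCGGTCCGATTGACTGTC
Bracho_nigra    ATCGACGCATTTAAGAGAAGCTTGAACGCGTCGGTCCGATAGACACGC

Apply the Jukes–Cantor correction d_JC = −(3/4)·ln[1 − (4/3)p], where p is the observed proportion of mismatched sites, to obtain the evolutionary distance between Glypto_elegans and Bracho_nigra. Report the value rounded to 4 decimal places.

Differing sites — 2:C/T; 5:G/A; 6:T/C; 7:A/G; 10:G/T; 13:T/A; 14:C/A; 15:C/G; 20:T/G; 24:T/G; 25:G/A; 41:T/A; 45:T/A; 46:G/C; 47:T/G.
p = 15/48 = 0.312500.
d = −0.75 · ln(1 − (4/3)·0.312500) = −0.75 · ln(0.583333) = −0.75 · (-0.538997) = 0.4042.

0.4042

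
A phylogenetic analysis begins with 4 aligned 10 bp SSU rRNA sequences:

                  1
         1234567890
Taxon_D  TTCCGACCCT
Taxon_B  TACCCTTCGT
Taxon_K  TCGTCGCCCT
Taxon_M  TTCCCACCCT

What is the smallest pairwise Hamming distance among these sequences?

Pairwise Hamming distances:
  Taxon_D vs Taxon_B: 5
  Taxon_D vs Taxon_K: 5
  Taxon_D vs Taxon_M: 1
  Taxon_B vs Taxon_K: 6
  Taxon_B vs Taxon_M: 4
  Taxon_K vs Taxon_M: 4
The smallest is 1, between Taxon_D and Taxon_M.

1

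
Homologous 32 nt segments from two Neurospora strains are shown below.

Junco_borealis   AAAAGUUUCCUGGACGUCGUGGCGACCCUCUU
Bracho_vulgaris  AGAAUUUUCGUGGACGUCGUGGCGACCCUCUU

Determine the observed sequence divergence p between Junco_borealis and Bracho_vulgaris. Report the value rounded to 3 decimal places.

The sequences differ at positions 2 (A/G), 5 (G/U), 10 (C/G).
There are 3 differences over 32 sites, so p = 3/32 = 0.094.

0.094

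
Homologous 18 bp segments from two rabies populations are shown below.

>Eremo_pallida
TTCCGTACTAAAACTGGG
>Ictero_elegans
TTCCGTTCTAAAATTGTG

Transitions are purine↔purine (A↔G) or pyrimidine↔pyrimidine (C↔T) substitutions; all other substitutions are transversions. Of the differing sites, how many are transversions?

The sequences differ at positions 7 (A/T, transversion), 14 (C/T, transition), 17 (G/T, transversion).
Of the 3 differences, 1 transition and 2 transversions, so the answer is 2.

2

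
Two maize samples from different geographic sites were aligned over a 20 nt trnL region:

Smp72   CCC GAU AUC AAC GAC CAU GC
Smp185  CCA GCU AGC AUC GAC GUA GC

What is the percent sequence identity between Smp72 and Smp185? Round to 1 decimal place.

65.0%

Mismatches occur at site 3 (C↔A), site 5 (A↔C), site 8 (U↔G), site 11 (A↔U), site 16 (C↔G), site 17 (A↔U), site 18 (U↔A).
13 of the 20 sites match, so the percent identity is 13/20 × 100 = 65.0%.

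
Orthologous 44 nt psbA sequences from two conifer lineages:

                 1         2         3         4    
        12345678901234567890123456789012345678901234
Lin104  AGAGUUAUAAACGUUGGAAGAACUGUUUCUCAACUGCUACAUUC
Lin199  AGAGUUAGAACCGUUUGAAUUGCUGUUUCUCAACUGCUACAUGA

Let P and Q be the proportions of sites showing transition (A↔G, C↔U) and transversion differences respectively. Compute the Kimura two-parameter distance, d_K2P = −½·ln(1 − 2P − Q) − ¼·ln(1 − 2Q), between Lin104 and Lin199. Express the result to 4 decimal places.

Differing sites — 8:U/G (Tv); 11:A/C (Tv); 16:G/U (Tv); 20:G/U (Tv); 21:A/U (Tv); 22:A/G (Ti); 43:U/G (Tv); 44:C/A (Tv).
Of the 8 differences, 1 transition and 7 transversions over 44 sites: P = 1/44 = 0.022727, Q = 7/44 = 0.159091.
d = −0.5·ln(0.795455) − 0.25·ln(0.681818) = −0.5·(-0.228841) − 0.25·(-0.382993) = 0.2102.

0.2102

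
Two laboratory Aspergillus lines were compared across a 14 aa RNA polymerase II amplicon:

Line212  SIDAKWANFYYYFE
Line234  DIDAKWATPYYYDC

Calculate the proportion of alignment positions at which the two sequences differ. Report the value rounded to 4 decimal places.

Mismatches occur at site 1 (S→D), site 8 (N→T), site 9 (F→P), site 13 (F→D), site 14 (E→C).
There are 5 differences over 14 sites, so p = 5/14 = 0.3571.

0.3571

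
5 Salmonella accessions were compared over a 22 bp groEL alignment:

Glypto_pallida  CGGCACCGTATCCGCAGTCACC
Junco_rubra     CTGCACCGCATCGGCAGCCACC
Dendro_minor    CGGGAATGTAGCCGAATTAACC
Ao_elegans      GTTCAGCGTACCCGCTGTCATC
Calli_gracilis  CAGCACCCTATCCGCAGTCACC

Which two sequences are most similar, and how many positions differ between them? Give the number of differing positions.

2

Pairwise Hamming distances:
  Glypto_pallida vs Junco_rubra: 4
  Glypto_pallida vs Dendro_minor: 7
  Glypto_pallida vs Ao_elegans: 7
  Glypto_pallida vs Calli_gracilis: 2
  Junco_rubra vs Dendro_minor: 11
  Junco_rubra vs Ao_elegans: 9
  Junco_rubra vs Calli_gracilis: 5
  Dendro_minor vs Ao_elegans: 12
  Dendro_minor vs Calli_gracilis: 9
  Ao_elegans vs Calli_gracilis: 8
The smallest is 2, between Glypto_pallida and Calli_gracilis.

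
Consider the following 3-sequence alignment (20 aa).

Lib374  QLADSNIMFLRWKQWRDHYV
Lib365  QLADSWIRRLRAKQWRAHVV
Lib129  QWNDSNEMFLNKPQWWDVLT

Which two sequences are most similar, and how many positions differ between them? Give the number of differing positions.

6

Pairwise Hamming distances:
  Lib374 vs Lib365: 6
  Lib374 vs Lib129: 10
  Lib365 vs Lib129: 14
The smallest is 6, between Lib374 and Lib365.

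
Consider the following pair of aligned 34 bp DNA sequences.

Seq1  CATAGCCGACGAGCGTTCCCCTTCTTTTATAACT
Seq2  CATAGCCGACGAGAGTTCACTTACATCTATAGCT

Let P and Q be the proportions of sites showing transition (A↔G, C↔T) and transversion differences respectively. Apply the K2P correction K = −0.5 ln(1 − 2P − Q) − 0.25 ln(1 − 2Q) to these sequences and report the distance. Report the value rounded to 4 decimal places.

The sequences differ at positions 14 (C/A, transversion), 19 (C/A, transversion), 21 (C/T, transition), 23 (T/A, transversion), 25 (T/A, transversion), 27 (T/C, transition), 32 (A/G, transition).
Of the 7 differences, 3 transitions and 4 transversions over 34 sites: P = 3/34 = 0.088235, Q = 4/34 = 0.117647.
d = −0.5·ln(0.705883) − 0.25·ln(0.764706) = −0.5·(-0.348306) − 0.25·(-0.268264) = 0.2412.

0.2412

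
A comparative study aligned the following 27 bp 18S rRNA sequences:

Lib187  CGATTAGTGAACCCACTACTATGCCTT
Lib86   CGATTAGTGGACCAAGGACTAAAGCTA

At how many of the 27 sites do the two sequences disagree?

8

Differing sites — 10:A/G; 14:C/A; 16:C/G; 17:T/G; 22:T/A; 23:G/A; 24:C/G; 27:T/A.
That gives 8 mismatches out of 27 aligned sites, so the Hamming distance is 8.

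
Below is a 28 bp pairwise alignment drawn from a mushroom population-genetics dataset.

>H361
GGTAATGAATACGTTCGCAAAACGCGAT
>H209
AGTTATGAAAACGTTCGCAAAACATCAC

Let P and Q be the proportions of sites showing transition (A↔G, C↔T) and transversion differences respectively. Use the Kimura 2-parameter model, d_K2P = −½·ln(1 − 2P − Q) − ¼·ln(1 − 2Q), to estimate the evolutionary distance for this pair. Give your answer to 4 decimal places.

0.3098

Mismatches occur at site 1 (G↔A, transition), site 4 (A↔T, transversion), site 10 (T↔A, transversion), site 24 (G↔A, transition), site 25 (C↔T, transition), site 26 (G↔C, transversion), site 28 (T↔C, transition).
Of the 7 differences, 4 transitions and 3 transversions over 28 sites: P = 4/28 = 0.142857, Q = 3/28 = 0.107143.
d = −0.5·ln(0.607143) − 0.25·ln(0.785714) = −0.5·(-0.498991) − 0.25·(-0.241162) = 0.3098.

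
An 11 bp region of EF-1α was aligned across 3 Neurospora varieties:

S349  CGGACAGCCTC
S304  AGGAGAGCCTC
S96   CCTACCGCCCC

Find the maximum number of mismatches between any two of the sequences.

6

Pairwise Hamming distances:
  S349 vs S304: 2
  S349 vs S96: 4
  S304 vs S96: 6
The largest is 6, between S304 and S96.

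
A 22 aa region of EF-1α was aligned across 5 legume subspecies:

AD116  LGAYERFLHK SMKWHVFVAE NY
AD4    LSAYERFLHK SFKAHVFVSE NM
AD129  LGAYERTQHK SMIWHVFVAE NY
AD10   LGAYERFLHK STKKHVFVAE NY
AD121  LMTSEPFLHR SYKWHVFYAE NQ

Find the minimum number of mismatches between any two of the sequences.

Pairwise Hamming distances:
  AD116 vs AD4: 5
  AD116 vs AD129: 3
  AD116 vs AD10: 2
  AD116 vs AD121: 8
  AD4 vs AD129: 8
  AD4 vs AD10: 5
  AD4 vs AD121: 10
  AD129 vs AD10: 5
  AD129 vs AD121: 11
  AD10 vs AD121: 9
The smallest is 2, between AD116 and AD10.

2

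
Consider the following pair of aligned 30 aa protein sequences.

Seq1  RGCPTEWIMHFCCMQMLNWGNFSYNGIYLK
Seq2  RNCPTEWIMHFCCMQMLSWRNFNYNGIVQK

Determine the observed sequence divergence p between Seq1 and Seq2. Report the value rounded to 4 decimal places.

0.2000

The sequences differ at positions 2 (G/N), 18 (N/S), 20 (G/R), 23 (S/N), 28 (Y/V), 29 (L/Q).
There are 6 differences over 30 sites, so p = 6/30 = 0.2000.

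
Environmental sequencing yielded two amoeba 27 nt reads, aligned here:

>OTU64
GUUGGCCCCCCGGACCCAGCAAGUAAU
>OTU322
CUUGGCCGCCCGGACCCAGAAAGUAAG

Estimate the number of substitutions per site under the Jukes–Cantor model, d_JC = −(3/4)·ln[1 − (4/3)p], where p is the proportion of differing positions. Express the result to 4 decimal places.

0.1650

Mismatches occur at site 1 (G→C), site 8 (C→G), site 20 (C→A), site 27 (U→G).
p = 4/27 = 0.148148.
d = −0.75 · ln(1 − (4/3)·0.148148) = −0.75 · ln(0.802469) = −0.75 · (-0.220062) = 0.1650.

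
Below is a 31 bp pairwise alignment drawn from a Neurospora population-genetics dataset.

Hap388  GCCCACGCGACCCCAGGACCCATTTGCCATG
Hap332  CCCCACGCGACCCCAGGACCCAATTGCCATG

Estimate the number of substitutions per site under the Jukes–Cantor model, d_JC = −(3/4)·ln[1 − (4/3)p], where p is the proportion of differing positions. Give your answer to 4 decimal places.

The sequences differ at positions 1 (G/C), 23 (T/A).
p = 2/31 = 0.064516.
d = −0.75 · ln(1 − (4/3)·0.064516) = −0.75 · ln(0.913979) = −0.75 · (-0.089948) = 0.0675.

0.0675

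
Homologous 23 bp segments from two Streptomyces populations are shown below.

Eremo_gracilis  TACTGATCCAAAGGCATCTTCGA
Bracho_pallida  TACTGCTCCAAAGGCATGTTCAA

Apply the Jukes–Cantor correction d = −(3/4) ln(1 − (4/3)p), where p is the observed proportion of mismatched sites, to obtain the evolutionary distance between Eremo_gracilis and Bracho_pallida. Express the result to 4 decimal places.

The sequences differ at positions 6 (A/C), 18 (C/G), 22 (G/A).
p = 3/23 = 0.130435.
d = −0.75 · ln(1 − (4/3)·0.130435) = −0.75 · ln(0.826087) = −0.75 · (-0.191055) = 0.1433.

0.1433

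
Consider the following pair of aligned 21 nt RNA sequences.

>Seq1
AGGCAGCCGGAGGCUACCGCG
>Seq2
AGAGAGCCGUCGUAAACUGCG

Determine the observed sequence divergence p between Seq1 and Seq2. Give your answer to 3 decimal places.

0.381

Mismatches occur at site 3 (G↔A), site 4 (C↔G), site 10 (G↔U), site 11 (A↔C), site 13 (G↔U), site 14 (C↔A), site 15 (U↔A), site 18 (C↔U).
There are 8 differences over 21 sites, so p = 8/21 = 0.381.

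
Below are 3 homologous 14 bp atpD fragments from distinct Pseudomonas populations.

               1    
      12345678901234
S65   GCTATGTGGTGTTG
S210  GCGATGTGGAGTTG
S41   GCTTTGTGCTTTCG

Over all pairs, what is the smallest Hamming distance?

2

Pairwise Hamming distances:
  S65 vs S210: 2
  S65 vs S41: 4
  S210 vs S41: 6
The smallest is 2, between S65 and S210.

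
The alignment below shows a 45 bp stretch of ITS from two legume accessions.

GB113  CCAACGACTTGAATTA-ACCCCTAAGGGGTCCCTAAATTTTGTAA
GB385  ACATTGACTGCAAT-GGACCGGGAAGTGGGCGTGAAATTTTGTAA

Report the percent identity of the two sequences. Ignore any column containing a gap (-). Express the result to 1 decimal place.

67.4%

Excluding the 2 gap columns leaves 43 comparable sites.
Mismatches occur at site 1 (C→A), site 4 (A→T), site 5 (C→T), site 10 (T→G), site 11 (G→C), site 16 (A→G), site 21 (C→G), site 22 (C→G), site 23 (T→G), site 27 (G→T), site 30 (T→G), site 32 (C→G), site 33 (C→T), site 34 (T→G).
29 of the 43 comparable sites match, so the percent identity is 29/43 × 100 = 67.4%.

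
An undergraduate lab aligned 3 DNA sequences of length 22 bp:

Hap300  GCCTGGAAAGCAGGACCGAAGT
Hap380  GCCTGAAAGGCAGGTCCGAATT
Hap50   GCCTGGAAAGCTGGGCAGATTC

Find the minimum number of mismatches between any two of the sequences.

Pairwise Hamming distances:
  Hap300 vs Hap380: 4
  Hap300 vs Hap50: 6
  Hap380 vs Hap50: 7
The smallest is 4, between Hap300 and Hap380.

4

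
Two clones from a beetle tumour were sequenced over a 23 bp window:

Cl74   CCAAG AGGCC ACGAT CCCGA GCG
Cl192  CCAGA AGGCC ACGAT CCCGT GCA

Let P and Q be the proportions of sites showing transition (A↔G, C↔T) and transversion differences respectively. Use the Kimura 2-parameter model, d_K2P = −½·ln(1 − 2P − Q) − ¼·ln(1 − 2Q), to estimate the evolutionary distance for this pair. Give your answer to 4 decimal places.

0.2042

Mismatches occur at site 4 (A↔G, transition), site 5 (G↔A, transition), site 20 (A↔T, transversion), site 23 (G↔A, transition).
Of the 4 differences, 3 transitions and 1 transversion over 23 sites: P = 3/23 = 0.130435, Q = 1/23 = 0.043478.
d = −0.5·ln(0.695652) − 0.25·ln(0.913044) = −0.5·(-0.362906) − 0.25·(-0.090971) = 0.2042.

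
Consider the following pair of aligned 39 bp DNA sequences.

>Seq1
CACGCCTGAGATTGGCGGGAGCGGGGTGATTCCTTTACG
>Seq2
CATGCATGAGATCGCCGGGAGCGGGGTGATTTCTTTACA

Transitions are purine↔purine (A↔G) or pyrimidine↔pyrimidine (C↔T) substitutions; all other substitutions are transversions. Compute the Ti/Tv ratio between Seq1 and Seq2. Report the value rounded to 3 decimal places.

Mismatches occur at site 3 (C↔T, transition), site 6 (C↔A, transversion), site 13 (T↔C, transition), site 15 (G↔C, transversion), site 32 (C↔T, transition), site 39 (G↔A, transition).
Of the 6 differences, 4 transitions and 2 transversions, so Ti/Tv = 4/2 = 2.000.

2.000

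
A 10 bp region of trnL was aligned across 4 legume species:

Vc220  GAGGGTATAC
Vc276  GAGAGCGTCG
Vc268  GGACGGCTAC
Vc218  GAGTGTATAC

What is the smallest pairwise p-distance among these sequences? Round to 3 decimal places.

0.100

Pairwise Hamming distances:
  Vc220 vs Vc276: 5
  Vc220 vs Vc268: 5
  Vc220 vs Vc218: 1
  Vc276 vs Vc268: 7
  Vc276 vs Vc218: 5
  Vc268 vs Vc218: 5
The smallest is 1 mismatch, between Vc220 and Vc218; p = 1/10 = 0.100.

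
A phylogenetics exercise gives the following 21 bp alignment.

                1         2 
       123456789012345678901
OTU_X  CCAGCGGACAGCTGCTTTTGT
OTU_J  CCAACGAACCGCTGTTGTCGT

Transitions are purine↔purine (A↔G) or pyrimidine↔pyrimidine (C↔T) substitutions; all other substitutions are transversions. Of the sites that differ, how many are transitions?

4

Differing sites — 4:G/A (Ti); 7:G/A (Ti); 10:A/C (Tv); 15:C/T (Ti); 17:T/G (Tv); 19:T/C (Ti).
Of the 6 differences, 4 transitions and 2 transversions, so the answer is 4.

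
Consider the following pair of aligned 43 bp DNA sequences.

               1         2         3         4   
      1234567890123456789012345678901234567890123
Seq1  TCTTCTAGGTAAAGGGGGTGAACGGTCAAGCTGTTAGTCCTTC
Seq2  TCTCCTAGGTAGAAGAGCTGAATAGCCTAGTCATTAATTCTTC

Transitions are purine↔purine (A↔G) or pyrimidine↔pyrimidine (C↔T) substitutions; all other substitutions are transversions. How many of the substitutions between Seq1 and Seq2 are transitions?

The sequences differ at positions 4 (T/C, transition), 12 (A/G, transition), 14 (G/A, transition), 16 (G/A, transition), 18 (G/C, transversion), 23 (C/T, transition), 24 (G/A, transition), 26 (T/C, transition), 28 (A/T, transversion), 31 (C/T, transition), 32 (T/C, transition), 33 (G/A, transition), 37 (G/A, transition), 39 (C/T, transition).
Of the 14 differences, 12 transitions and 2 transversions, so the answer is 12.

12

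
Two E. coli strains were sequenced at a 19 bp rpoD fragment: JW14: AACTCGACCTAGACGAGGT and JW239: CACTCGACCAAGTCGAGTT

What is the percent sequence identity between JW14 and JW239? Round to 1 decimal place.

The sequences differ at positions 1 (A/C), 10 (T/A), 13 (A/T), 18 (G/T).
15 of the 19 sites match, so the percent identity is 15/19 × 100 = 78.9%.

78.9%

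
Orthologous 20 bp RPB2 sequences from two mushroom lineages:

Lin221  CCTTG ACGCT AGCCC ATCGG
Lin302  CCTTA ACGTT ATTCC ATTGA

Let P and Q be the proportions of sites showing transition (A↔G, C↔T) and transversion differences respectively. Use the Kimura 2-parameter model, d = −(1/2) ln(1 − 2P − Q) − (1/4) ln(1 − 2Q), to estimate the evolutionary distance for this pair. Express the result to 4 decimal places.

The sequences differ at positions 5 (G/A, transition), 9 (C/T, transition), 12 (G/T, transversion), 13 (C/T, transition), 18 (C/T, transition), 20 (G/A, transition).
Of the 6 differences, 5 transitions and 1 transversion over 20 sites: P = 5/20 = 0.250000, Q = 1/20 = 0.050000.
d = −0.5·ln(0.450000) − 0.25·ln(0.900000) = −0.5·(-0.798508) − 0.25·(-0.105361) = 0.4256.

0.4256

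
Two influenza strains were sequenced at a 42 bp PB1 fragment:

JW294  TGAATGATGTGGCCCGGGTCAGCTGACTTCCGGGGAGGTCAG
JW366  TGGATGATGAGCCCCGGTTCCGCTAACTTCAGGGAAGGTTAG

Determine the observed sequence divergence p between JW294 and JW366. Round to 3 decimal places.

The sequences differ at positions 3 (A/G), 10 (T/A), 12 (G/C), 18 (G/T), 21 (A/C), 25 (G/A), 31 (C/A), 35 (G/A), 40 (C/T).
There are 9 differences over 42 sites, so p = 9/42 = 0.214.

0.214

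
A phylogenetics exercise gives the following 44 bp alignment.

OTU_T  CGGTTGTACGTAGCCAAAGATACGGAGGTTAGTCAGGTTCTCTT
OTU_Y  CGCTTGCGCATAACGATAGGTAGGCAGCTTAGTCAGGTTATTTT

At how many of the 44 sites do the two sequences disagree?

13

The sequences differ at positions 3 (G/C), 7 (T/C), 8 (A/G), 10 (G/A), 13 (G/A), 15 (C/G), 17 (A/T), 20 (A/G), 23 (C/G), 25 (G/C), 28 (G/C), 40 (C/A), 42 (C/T).
That gives 13 mismatches out of 44 aligned sites, so the Hamming distance is 13.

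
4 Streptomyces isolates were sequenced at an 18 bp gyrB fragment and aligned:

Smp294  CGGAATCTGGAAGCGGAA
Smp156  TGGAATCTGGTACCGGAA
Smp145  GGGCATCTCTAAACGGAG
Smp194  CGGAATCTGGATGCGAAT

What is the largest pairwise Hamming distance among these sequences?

Pairwise Hamming distances:
  Smp294 vs Smp156: 3
  Smp294 vs Smp145: 6
  Smp294 vs Smp194: 3
  Smp156 vs Smp145: 7
  Smp156 vs Smp194: 6
  Smp145 vs Smp194: 8
The largest is 8, between Smp145 and Smp194.

8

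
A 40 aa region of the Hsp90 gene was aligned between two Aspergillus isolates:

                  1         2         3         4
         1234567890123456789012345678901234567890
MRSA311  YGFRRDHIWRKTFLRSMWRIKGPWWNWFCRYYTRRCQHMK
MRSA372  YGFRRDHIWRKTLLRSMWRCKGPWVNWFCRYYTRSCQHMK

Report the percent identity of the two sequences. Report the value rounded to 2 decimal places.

Differing sites — 13:F/L; 20:I/C; 25:W/V; 35:R/S.
36 of the 40 sites match, so the percent identity is 36/40 × 100 = 90.00%.

90.00%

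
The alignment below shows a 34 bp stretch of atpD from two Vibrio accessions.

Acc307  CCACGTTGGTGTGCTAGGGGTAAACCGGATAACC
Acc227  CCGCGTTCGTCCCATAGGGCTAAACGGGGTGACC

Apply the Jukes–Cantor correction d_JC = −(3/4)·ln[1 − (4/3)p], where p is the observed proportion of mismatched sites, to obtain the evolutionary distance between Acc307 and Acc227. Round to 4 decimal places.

0.3734

The sequences differ at positions 3 (A/G), 8 (G/C), 11 (G/C), 12 (T/C), 13 (G/C), 14 (C/A), 20 (G/C), 26 (C/G), 29 (A/G), 31 (A/G).
p = 10/34 = 0.294118.
d = −0.75 · ln(1 − (4/3)·0.294118) = −0.75 · ln(0.607843) = −0.75 · (-0.497839) = 0.3734.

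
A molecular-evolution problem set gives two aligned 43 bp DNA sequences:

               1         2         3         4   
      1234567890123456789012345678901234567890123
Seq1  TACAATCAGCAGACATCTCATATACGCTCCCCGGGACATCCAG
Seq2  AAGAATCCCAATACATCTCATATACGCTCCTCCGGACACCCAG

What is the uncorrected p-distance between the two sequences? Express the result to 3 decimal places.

0.209

Mismatches occur at site 1 (T→A), site 3 (C→G), site 8 (A→C), site 9 (G→C), site 10 (C→A), site 12 (G→T), site 31 (C→T), site 33 (G→C), site 39 (T→C).
There are 9 differences over 43 sites, so p = 9/43 = 0.209.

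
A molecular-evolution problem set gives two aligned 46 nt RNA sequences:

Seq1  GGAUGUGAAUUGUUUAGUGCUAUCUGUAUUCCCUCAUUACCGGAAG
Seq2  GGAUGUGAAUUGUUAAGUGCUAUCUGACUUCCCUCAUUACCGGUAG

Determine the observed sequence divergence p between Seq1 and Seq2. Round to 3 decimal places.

Differing sites — 15:U/A; 27:U/A; 28:A/C; 44:A/U.
There are 4 differences over 46 sites, so p = 4/46 = 0.087.

0.087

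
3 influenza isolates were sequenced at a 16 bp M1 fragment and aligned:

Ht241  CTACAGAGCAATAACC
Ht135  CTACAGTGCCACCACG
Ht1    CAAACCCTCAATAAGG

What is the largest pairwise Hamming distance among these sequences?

10

Pairwise Hamming distances:
  Ht241 vs Ht135: 5
  Ht241 vs Ht1: 8
  Ht135 vs Ht1: 10
The largest is 10, between Ht135 and Ht1.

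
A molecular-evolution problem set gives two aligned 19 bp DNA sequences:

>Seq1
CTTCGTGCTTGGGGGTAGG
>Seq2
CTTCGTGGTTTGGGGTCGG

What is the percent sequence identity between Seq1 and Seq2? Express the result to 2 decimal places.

84.21%

The sequences differ at positions 8 (C/G), 11 (G/T), 17 (A/C).
16 of the 19 sites match, so the percent identity is 16/19 × 100 = 84.21%.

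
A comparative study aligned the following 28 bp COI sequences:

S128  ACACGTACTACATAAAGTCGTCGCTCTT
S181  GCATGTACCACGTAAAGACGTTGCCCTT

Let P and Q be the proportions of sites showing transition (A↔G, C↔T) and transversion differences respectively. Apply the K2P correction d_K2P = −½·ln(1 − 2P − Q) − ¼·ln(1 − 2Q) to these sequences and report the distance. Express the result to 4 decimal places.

Mismatches occur at site 1 (A↔G, transition), site 4 (C↔T, transition), site 9 (T↔C, transition), site 12 (A↔G, transition), site 18 (T↔A, transversion), site 22 (C↔T, transition), site 25 (T↔C, transition).
Of the 7 differences, 6 transitions and 1 transversion over 28 sites: P = 6/28 = 0.214286, Q = 1/28 = 0.035714.
d = −0.5·ln(0.535714) − 0.25·ln(0.928572) = −0.5·(-0.624155) − 0.25·(-0.074107) = 0.3306.

0.3306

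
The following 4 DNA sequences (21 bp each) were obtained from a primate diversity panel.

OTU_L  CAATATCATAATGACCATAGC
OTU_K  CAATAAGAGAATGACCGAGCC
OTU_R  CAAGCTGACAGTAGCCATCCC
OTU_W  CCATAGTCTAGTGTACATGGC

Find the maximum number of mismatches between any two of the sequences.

Pairwise Hamming distances:
  OTU_L vs OTU_K: 7
  OTU_L vs OTU_R: 9
  OTU_L vs OTU_W: 8
  OTU_K vs OTU_R: 10
  OTU_K vs OTU_W: 11
  OTU_R vs OTU_W: 12
The largest is 12, between OTU_R and OTU_W.

12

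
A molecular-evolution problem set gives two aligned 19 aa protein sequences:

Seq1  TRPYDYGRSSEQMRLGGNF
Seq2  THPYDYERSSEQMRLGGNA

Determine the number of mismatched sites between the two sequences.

Differing sites — 2:R/H; 7:G/E; 19:F/A.
That gives 3 mismatches out of 19 aligned sites, so the Hamming distance is 3.

3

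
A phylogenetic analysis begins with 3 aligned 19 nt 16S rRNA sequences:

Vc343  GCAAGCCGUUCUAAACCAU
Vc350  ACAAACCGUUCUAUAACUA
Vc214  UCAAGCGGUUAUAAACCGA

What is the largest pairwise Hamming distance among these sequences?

Pairwise Hamming distances:
  Vc343 vs Vc350: 6
  Vc343 vs Vc214: 5
  Vc350 vs Vc214: 7
The largest is 7, between Vc350 and Vc214.

7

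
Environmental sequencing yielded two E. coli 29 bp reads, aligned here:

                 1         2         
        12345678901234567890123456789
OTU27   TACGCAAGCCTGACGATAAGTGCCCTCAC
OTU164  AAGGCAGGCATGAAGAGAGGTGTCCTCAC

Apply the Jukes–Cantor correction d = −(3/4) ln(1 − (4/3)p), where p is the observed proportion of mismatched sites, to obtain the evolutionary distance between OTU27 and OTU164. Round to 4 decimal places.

0.3439

Mismatches occur at site 1 (T→A), site 3 (C→G), site 7 (A→G), site 10 (C→A), site 14 (C→A), site 17 (T→G), site 19 (A→G), site 23 (C→T).
p = 8/29 = 0.275862.
d = −0.75 · ln(1 − (4/3)·0.275862) = −0.75 · ln(0.632184) = −0.75 · (-0.458575) = 0.3439.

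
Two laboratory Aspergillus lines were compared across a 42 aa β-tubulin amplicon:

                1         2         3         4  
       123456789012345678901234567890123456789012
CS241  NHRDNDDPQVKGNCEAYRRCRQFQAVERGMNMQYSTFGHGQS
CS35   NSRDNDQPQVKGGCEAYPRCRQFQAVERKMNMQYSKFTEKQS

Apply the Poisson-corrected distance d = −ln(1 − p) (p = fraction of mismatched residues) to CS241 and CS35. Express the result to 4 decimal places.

The sequences differ at positions 2 (H/S), 7 (D/Q), 13 (N/G), 18 (R/P), 29 (G/K), 36 (T/K), 38 (G/T), 39 (H/E), 40 (G/K).
p = 9/42 = 0.214286.
d = −ln(1 − 0.214286) = −ln(0.785714) = 0.2412.

0.2412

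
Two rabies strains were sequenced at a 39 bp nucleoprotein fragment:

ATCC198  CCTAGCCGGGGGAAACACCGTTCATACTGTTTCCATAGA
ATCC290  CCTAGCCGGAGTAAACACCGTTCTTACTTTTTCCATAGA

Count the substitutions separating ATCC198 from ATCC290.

4

Differing sites — 10:G/A; 12:G/T; 24:A/T; 29:G/T.
That gives 4 mismatches out of 39 aligned sites, so the Hamming distance is 4.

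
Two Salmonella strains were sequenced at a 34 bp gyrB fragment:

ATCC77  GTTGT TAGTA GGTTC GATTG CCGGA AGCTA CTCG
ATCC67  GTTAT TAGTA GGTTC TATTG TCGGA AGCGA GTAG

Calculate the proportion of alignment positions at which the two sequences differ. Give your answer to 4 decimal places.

Mismatches occur at site 4 (G↔A), site 16 (G↔T), site 21 (C↔T), site 29 (T↔G), site 31 (C↔G), site 33 (C↔A).
There are 6 differences over 34 sites, so p = 6/34 = 0.1765.

0.1765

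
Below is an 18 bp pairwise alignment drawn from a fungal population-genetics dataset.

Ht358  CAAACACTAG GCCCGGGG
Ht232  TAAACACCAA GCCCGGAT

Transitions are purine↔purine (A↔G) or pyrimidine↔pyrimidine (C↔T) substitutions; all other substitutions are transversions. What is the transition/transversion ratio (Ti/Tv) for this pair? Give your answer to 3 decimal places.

4.000

The sequences differ at positions 1 (C/T, transition), 8 (T/C, transition), 10 (G/A, transition), 17 (G/A, transition), 18 (G/T, transversion).
Of the 5 differences, 4 transitions and 1 transversion, so Ti/Tv = 4/1 = 4.000.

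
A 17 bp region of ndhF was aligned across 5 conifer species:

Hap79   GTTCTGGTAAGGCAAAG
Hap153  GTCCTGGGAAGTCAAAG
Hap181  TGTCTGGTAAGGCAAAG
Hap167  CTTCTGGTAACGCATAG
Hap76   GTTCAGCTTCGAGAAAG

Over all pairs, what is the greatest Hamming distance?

9

Pairwise Hamming distances:
  Hap79 vs Hap153: 3
  Hap79 vs Hap181: 2
  Hap79 vs Hap167: 3
  Hap79 vs Hap76: 6
  Hap153 vs Hap181: 5
  Hap153 vs Hap167: 6
  Hap153 vs Hap76: 8
  Hap181 vs Hap167: 4
  Hap181 vs Hap76: 8
  Hap167 vs Hap76: 9
The largest is 9, between Hap167 and Hap76.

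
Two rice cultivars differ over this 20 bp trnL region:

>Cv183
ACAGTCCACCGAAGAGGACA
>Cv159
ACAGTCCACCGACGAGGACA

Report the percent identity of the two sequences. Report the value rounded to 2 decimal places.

95.00%

The sequences differ at position 13 (A/C).
19 of the 20 sites match, so the percent identity is 19/20 × 100 = 95.00%.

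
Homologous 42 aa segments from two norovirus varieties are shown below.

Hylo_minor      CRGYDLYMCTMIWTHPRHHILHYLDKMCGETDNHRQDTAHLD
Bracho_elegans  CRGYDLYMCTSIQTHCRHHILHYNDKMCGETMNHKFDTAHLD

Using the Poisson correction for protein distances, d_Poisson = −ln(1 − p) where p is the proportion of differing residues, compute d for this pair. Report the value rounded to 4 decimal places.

Mismatches occur at site 11 (M↔S), site 13 (W↔Q), site 16 (P↔C), site 24 (L↔N), site 32 (D↔M), site 35 (R↔K), site 36 (Q↔F).
p = 7/42 = 0.166667.
d = −ln(1 − 0.166667) = −ln(0.833333) = 0.1823.

0.1823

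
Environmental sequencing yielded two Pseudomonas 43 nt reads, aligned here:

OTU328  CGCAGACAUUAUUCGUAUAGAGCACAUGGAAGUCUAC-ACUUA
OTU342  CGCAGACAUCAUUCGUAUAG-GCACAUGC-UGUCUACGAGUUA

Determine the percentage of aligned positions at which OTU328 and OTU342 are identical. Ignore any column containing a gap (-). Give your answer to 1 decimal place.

90.0%

Excluding the 3 gap columns leaves 40 comparable sites.
Differing sites — 10:U/C; 29:G/C; 31:A/U; 40:C/G.
36 of the 40 comparable sites match, so the percent identity is 36/40 × 100 = 90.0%.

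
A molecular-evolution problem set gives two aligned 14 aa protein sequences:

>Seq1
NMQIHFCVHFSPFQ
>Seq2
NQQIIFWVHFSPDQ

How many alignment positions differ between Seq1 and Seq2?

4

The sequences differ at positions 2 (M/Q), 5 (H/I), 7 (C/W), 13 (F/D).
That gives 4 mismatches out of 14 aligned sites, so the Hamming distance is 4.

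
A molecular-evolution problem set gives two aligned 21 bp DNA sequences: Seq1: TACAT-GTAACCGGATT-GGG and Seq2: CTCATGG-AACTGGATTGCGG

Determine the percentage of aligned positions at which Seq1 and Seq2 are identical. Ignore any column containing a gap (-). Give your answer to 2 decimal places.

77.78%

Excluding the 3 gap columns leaves 18 comparable sites.
The sequences differ at positions 1 (T/C), 2 (A/T), 12 (C/T), 19 (G/C).
14 of the 18 comparable sites match, so the percent identity is 14/18 × 100 = 77.78%.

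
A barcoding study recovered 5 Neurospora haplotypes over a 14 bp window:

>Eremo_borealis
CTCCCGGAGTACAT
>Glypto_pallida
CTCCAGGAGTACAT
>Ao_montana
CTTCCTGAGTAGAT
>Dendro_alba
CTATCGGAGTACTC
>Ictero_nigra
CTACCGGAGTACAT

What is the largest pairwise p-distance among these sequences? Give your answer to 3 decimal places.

Pairwise Hamming distances:
  Eremo_borealis vs Glypto_pallida: 1
  Eremo_borealis vs Ao_montana: 3
  Eremo_borealis vs Dendro_alba: 4
  Eremo_borealis vs Ictero_nigra: 1
  Glypto_pallida vs Ao_montana: 4
  Glypto_pallida vs Dendro_alba: 5
  Glypto_pallida vs Ictero_nigra: 2
  Ao_montana vs Dendro_alba: 6
  Ao_montana vs Ictero_nigra: 3
  Dendro_alba vs Ictero_nigra: 3
The largest is 6 mismatches, between Ao_montana and Dendro_alba; p = 6/14 = 0.429.

0.429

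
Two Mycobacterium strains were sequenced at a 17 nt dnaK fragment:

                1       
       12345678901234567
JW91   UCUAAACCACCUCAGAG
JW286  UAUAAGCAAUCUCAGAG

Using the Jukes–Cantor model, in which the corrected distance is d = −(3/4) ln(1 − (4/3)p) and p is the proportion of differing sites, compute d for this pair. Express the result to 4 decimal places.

0.2824

Mismatches occur at site 2 (C↔A), site 6 (A↔G), site 8 (C↔A), site 10 (C↔U).
p = 4/17 = 0.235294.
d = −0.75 · ln(1 − (4/3)·0.235294) = −0.75 · ln(0.686275) = −0.75 · (-0.376477) = 0.2824.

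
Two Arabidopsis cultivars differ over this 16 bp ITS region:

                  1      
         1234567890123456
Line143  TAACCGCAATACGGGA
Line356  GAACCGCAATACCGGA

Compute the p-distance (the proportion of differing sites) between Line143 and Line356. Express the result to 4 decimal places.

0.1250

Mismatches occur at site 1 (T/G), site 13 (G/C).
There are 2 differences over 16 sites, so p = 2/16 = 0.1250.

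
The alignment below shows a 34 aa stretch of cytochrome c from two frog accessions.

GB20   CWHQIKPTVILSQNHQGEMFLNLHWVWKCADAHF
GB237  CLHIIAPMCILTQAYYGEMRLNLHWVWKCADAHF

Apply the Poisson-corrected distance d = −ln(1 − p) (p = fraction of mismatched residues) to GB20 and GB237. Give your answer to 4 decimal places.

0.3483

Differing sites — 2:W/L; 4:Q/I; 6:K/A; 8:T/M; 9:V/C; 12:S/T; 14:N/A; 15:H/Y; 16:Q/Y; 20:F/R.
p = 10/34 = 0.294118.
d = −ln(1 − 0.294118) = −ln(0.705882) = 0.3483.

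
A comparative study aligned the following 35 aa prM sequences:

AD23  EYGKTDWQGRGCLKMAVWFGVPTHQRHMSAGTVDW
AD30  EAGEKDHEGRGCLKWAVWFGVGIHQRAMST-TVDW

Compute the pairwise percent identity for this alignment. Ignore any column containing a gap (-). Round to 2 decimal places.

70.59%

Excluding the 1 gap column leaves 34 comparable sites.
Differing sites — 2:Y/A; 4:K/E; 5:T/K; 7:W/H; 8:Q/E; 15:M/W; 22:P/G; 23:T/I; 27:H/A; 30:A/T.
24 of the 34 comparable sites match, so the percent identity is 24/34 × 100 = 70.59%.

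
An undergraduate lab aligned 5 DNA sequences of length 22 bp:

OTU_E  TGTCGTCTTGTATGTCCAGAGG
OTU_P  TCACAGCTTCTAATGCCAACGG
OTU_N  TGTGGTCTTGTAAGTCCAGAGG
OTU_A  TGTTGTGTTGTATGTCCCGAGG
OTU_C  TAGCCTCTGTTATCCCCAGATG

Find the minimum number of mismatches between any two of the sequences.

2

Pairwise Hamming distances:
  OTU_E vs OTU_P: 10
  OTU_E vs OTU_N: 2
  OTU_E vs OTU_A: 3
  OTU_E vs OTU_C: 8
  OTU_P vs OTU_N: 10
  OTU_P vs OTU_A: 13
  OTU_P vs OTU_C: 12
  OTU_N vs OTU_A: 4
  OTU_N vs OTU_C: 10
  OTU_A vs OTU_C: 11
The smallest is 2, between OTU_E and OTU_N.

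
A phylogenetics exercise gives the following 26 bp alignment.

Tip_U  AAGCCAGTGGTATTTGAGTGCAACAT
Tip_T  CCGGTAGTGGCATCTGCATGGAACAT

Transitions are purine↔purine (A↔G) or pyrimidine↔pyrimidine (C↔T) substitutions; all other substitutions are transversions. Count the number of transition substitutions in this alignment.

The sequences differ at positions 1 (A/C, transversion), 2 (A/C, transversion), 4 (C/G, transversion), 5 (C/T, transition), 11 (T/C, transition), 14 (T/C, transition), 17 (A/C, transversion), 18 (G/A, transition), 21 (C/G, transversion).
Of the 9 differences, 4 transitions and 5 transversions, so the answer is 4.

4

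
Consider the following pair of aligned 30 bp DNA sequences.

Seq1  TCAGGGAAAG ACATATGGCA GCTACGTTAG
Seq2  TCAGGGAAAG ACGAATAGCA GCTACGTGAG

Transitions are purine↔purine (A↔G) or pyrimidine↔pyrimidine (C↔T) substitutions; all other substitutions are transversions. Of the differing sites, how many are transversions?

2

Differing sites — 13:A/G (Ti); 14:T/A (Tv); 17:G/A (Ti); 28:T/G (Tv).
Of the 4 differences, 2 transitions and 2 transversions, so the answer is 2.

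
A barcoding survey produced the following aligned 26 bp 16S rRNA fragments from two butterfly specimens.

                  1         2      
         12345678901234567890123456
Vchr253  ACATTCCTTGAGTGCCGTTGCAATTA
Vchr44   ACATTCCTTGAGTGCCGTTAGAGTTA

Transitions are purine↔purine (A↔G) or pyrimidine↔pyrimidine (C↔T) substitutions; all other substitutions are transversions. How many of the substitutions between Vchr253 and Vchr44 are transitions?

Differing sites — 20:G/A (Ti); 21:C/G (Tv); 23:A/G (Ti).
Of the 3 differences, 2 transitions and 1 transversion, so the answer is 2.

2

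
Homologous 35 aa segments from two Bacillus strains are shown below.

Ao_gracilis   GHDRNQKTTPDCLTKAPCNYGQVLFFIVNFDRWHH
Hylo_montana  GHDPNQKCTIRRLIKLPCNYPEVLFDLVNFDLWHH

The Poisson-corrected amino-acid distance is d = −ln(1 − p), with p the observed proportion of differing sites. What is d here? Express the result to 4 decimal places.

0.4199

Mismatches occur at site 4 (R→P), site 8 (T→C), site 10 (P→I), site 11 (D→R), site 12 (C→R), site 14 (T→I), site 16 (A→L), site 21 (G→P), site 22 (Q→E), site 26 (F→D), site 27 (I→L), site 32 (R→L).
p = 12/35 = 0.342857.
d = −ln(1 − 0.342857) = −ln(0.657143) = 0.4199.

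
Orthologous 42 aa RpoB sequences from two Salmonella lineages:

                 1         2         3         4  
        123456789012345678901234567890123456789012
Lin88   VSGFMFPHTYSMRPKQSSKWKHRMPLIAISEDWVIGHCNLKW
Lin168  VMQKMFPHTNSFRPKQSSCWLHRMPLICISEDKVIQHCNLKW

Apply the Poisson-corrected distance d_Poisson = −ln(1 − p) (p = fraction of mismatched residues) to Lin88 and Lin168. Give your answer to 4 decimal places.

Mismatches occur at site 2 (S↔M), site 3 (G↔Q), site 4 (F↔K), site 10 (Y↔N), site 12 (M↔F), site 19 (K↔C), site 21 (K↔L), site 28 (A↔C), site 33 (W↔K), site 36 (G↔Q).
p = 10/42 = 0.238095.
d = −ln(1 − 0.238095) = −ln(0.761905) = 0.2719.

0.2719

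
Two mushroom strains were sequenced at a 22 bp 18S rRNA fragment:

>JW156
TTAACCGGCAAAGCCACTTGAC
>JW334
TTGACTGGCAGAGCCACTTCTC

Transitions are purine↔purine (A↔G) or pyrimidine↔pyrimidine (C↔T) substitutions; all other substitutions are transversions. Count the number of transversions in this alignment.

Differing sites — 3:A/G (Ti); 6:C/T (Ti); 11:A/G (Ti); 20:G/C (Tv); 21:A/T (Tv).
Of the 5 differences, 3 transitions and 2 transversions, so the answer is 2.

2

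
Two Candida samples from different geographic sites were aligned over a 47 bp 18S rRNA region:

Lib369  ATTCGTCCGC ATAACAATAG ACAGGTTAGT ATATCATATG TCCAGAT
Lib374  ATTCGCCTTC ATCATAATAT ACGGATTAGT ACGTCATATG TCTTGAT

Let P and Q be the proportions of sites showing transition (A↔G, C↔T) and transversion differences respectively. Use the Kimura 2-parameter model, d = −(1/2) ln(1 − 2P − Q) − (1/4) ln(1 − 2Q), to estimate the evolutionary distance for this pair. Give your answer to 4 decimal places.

The sequences differ at positions 6 (T/C, transition), 8 (C/T, transition), 9 (G/T, transversion), 13 (A/C, transversion), 15 (C/T, transition), 20 (G/T, transversion), 23 (A/G, transition), 25 (G/A, transition), 32 (T/C, transition), 33 (A/G, transition), 43 (C/T, transition), 44 (A/T, transversion).
Of the 12 differences, 8 transitions and 4 transversions over 47 sites: P = 8/47 = 0.170213, Q = 4/47 = 0.085106.
d = −0.5·ln(0.574468) − 0.25·ln(0.829788) = −0.5·(-0.554311) − 0.25·(-0.186585) = 0.3238.

0.3238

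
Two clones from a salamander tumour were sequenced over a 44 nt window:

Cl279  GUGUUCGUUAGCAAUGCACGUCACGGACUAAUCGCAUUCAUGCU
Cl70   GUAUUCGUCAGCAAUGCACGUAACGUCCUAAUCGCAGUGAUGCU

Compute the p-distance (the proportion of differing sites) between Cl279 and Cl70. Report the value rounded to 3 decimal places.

Differing sites — 3:G/A; 9:U/C; 22:C/A; 26:G/U; 27:A/C; 37:U/G; 39:C/G.
There are 7 differences over 44 sites, so p = 7/44 = 0.159.

0.159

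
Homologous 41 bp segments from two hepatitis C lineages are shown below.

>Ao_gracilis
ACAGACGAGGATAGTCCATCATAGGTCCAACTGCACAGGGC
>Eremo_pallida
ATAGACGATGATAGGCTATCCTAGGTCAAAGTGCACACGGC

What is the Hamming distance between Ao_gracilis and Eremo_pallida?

8

The sequences differ at positions 2 (C/T), 9 (G/T), 15 (T/G), 17 (C/T), 21 (A/C), 28 (C/A), 31 (C/G), 38 (G/C).
That gives 8 mismatches out of 41 aligned sites, so the Hamming distance is 8.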